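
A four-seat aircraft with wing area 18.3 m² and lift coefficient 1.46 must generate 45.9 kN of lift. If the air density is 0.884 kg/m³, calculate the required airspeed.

v = 62.3 m/s

L = ½ρv²S·CL ⇒ v = √(2L/(ρ·S·CL))
v = √(2 × 45900 / (0.884 × 18.3 × 1.46)) = √3887 = 62.3 m/s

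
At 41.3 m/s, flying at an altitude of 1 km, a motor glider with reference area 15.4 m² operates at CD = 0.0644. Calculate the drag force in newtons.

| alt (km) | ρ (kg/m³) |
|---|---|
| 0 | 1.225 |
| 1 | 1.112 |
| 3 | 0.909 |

D = 941 N

At 1 km, from the table: ρ = 1.112 kg/m³.
D = ½ρv²S·CD = ½ × 1.112 × 41.3² × 15.4 × 0.0644 = 941 N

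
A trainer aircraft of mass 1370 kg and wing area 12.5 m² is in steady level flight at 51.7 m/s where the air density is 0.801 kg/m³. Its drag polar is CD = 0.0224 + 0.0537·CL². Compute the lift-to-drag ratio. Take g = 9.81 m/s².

In steady level flight, lift balances weight: W = mg = 1370 × 9.81 = 13440 N.
Dynamic pressure q = 0.5 × 0.801 × 51.7² = 1070 Pa.
CL = W/(q·S) = 13440 / (1070 × 12.5) = 1.004.
CD = 0.0224 + 0.0537 × 1.004² = 0.07657.
L/D = CL/CD = 1.004 / 0.07657 = 13.1

L/D = 13.1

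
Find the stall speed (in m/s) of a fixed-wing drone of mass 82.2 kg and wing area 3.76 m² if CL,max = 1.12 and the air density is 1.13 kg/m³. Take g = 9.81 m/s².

Weight W = mg = 82.2 × 9.81 = 806.4 N.
From L = ½ρV²S·CL,max = W: V_stall = √(2W/(ρSCL,max)) = √(2·806.4/(1.13·3.76·1.12))
V_stall = √338.9 = 18.4 m/s

V_stall = 18.4 m/s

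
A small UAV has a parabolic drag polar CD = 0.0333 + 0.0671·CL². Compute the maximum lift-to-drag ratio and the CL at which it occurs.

(L/D)max = 10.6, at CL = 0.704

For CD = CD0 + K·CL², (L/D)max occurs at CL* = √(CD0/K) and equals 1/(2√(K·CD0)).
(L/D)max = 1/(2√(0.0671 × 0.0333)) = 1/(2 × 0.04727) = 10.6
CL* = √(0.0333/0.0671) = 0.704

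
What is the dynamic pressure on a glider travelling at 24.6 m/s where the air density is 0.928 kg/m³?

q = ½ρv² = ½ × 0.928 × 24.6² = 281 Pa

q = 281 Pa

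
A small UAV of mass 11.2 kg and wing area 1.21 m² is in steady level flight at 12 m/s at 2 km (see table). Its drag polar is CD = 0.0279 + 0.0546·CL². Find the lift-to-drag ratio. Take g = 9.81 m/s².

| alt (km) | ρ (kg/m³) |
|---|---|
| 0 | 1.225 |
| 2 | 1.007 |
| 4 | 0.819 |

At 2 km, from the table: ρ = 1.007 kg/m³.
Weight W = mg = 11.2 × 9.81 = 109.87 N; in level flight L = W.
q = ½ρv² = ½ × 1.007 × 12² = 72.5 Pa.
CL = 2W/(ρv²S) = 2×109.87/(1.007×12²×1.21) = 1.252.
CD = 0.0279 + 0.0546 × 1.252² = 0.1135.
L/D = CL/CD = 1.252 / 0.1135 = 11

L/D = 11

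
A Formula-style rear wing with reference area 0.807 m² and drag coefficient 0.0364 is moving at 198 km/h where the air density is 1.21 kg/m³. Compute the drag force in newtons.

Convert speed: v = 198 km/h ÷ 3.6 = 55 m/s.
Dynamic pressure q = ½ρv² = ½ × 1.21 × 55² = 1830 Pa.
D = q·S·CD = 1830 × 0.807 × 0.0364 = 53.8 N

D = 53.8 N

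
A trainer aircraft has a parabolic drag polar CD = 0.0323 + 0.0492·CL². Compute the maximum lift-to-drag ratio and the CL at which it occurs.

(L/D)max = 12.5, at CL = 0.81

For CD = CD0 + K·CL², (L/D)max occurs at CL* = √(CD0/K) and equals 1/(2√(K·CD0)).
(L/D)max = 1/(2√(0.0492 × 0.0323)) = 1/(2 × 0.03986) = 12.5
CL* = √(0.0323/0.0492) = 0.81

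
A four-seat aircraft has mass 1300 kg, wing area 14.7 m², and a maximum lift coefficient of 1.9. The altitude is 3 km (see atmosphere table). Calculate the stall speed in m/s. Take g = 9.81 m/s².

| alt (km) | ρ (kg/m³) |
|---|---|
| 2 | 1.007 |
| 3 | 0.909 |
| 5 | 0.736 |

At 3 km, from the table: ρ = 0.909 kg/m³.
Weight W = mg = 1300 × 9.81 = 12750 N.
From L = ½ρV²S·CL,max = W: V_stall = √(2W/(ρSCL,max)) = √(2·12750/(0.909·14.7·1.9))
V_stall = √1005 = 31.7 m/s

V_stall = 31.7 m/s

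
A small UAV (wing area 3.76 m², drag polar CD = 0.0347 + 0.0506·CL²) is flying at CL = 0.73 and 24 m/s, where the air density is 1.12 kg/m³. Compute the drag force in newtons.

D = 74.8 N

CD = 0.0347 + 0.0506 × 0.73² = 0.06166
D = ½ρv²S·CD = ½ × 1.12 × 24² × 3.76 × 0.06166 = 74.8 N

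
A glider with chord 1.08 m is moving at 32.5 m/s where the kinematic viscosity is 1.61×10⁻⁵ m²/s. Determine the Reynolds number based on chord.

Re = v·c/ν = 32.5 × 1.08 / (1.61×10⁻⁵) = 2.18×10^6

Re = 2.18×10^6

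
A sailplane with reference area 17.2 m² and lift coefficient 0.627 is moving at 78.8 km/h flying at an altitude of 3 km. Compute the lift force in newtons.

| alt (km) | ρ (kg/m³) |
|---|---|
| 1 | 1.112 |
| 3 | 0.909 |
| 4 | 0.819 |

L = 2350 N

At 3 km, from the table: ρ = 0.909 kg/m³.
Convert speed: v = 78.8 km/h ÷ 3.6 = 21.89 m/s.
L = ½ρv²S·CL = ½ × 0.909 × 21.89² × 17.2 × 0.627 = 2350 N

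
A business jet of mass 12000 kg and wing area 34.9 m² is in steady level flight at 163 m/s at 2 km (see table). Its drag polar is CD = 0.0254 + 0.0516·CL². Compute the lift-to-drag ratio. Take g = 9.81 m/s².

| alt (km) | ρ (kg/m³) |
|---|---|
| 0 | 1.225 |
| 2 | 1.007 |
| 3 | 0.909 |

L/D = 8.79

At 2 km, from the table: ρ = 1.007 kg/m³.
Weight W = mg = 12000 × 9.81 = 1.1772×10^5 N; in level flight L = W.
Dynamic pressure q = 0.5 × 1.007 × 163² = 13380 Pa.
CL = W/(q·S) = 1.1772×10^5 / (13380 × 34.9) = 0.2521.
CD = 0.0254 + 0.0516 × 0.2521² = 0.02868.
L/D = CL/CD = 0.2521 / 0.02868 = 8.79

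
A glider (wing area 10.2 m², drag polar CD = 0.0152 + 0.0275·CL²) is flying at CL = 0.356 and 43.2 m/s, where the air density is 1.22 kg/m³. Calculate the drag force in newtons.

D = 217 N

CD = 0.0152 + 0.0275 × 0.356² = 0.01869
D = ½ρv²S·CD = ½ × 1.22 × 43.2² × 10.2 × 0.01869 = 217 N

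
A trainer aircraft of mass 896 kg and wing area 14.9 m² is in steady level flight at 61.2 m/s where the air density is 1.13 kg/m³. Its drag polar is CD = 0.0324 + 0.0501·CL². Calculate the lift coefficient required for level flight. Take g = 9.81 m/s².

In steady level flight, lift balances weight: W = mg = 896 × 9.81 = 8789.8 N.
Dynamic pressure q = 0.5 × 1.13 × 61.2² = 2116 Pa.
Required CL = L/(qS) = 8789.8/(2116·14.9) = 0.2788.

CL = 0.279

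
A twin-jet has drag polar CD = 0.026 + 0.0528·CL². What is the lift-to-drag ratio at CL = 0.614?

L/D = 13.4

CD = 0.026 + 0.0528 × 0.614² = 0.04591
L/D = CL/CD = 0.614 / 0.04591 = 13.4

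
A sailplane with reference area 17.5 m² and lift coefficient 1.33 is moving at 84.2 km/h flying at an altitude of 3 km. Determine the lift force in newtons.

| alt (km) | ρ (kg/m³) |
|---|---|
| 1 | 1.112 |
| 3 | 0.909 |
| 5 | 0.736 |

At 3 km, from the table: ρ = 0.909 kg/m³.
Convert speed: v = 84.2 km/h ÷ 3.6 = 23.39 m/s.
Dynamic pressure q = ½ρv² = ½ × 0.909 × 23.39² = 248.6 Pa.
L = q·S·CL = 248.6 × 17.5 × 1.33 = 5790 N ≈ 5.79 kN

L = 5790 N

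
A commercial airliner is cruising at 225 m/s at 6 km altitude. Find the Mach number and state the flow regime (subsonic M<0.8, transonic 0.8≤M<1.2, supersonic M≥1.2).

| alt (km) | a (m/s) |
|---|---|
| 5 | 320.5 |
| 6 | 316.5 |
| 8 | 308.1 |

At 6 km, from the table: a = 316.5 m/s.
M = v/a = 225 / 316.5 = 0.711
M = 0.711 → subsonic.

M = 0.711 (subsonic)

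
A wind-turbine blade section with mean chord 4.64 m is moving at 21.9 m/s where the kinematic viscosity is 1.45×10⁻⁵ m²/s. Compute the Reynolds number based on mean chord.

Re = 7.01×10^6

Re = v·c/ν = 21.9 × 4.64 / (1.45×10⁻⁵) = 7.01×10^6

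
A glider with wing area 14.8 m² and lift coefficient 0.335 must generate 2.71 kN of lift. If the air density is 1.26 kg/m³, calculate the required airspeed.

L = ½ρv²S·CL ⇒ v = √(2L/(ρ·S·CL))
v = √(2 × 2710 / (1.26 × 14.8 × 0.335)) = √867.6 = 29.5 m/s

v = 29.5 m/s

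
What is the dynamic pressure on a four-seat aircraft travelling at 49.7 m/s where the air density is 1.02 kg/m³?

q = 1260 Pa

q = ½ρv² = ½ × 1.02 × 49.7² = 1260 Pa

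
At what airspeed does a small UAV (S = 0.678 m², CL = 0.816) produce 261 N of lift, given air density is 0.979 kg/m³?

v = 31 m/s

L = ½ρv²S·CL ⇒ v = √(2L/(ρ·S·CL))
v = √(2 × 261 / (0.979 × 0.678 × 0.816)) = √963.8 = 31 m/s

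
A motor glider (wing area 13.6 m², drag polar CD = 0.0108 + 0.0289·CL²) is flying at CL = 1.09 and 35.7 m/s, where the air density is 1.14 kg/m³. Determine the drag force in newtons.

CD = 0.0108 + 0.0289 × 1.09² = 0.04514
D = ½ρv²S·CD = ½ × 1.14 × 35.7² × 13.6 × 0.04514 = 446 N

D = 446 N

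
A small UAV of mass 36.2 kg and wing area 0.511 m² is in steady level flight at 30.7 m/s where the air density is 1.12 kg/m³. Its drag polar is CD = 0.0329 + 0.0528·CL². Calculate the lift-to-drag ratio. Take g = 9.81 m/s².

Weight W = mg = 36.2 × 9.81 = 355.12 N; in level flight L = W.
q = ½ρv² = ½ × 1.12 × 30.7² = 527.8 Pa.
CL = W/(q·S) = 355.12 / (527.8 × 0.511) = 1.317.
CD = 0.0329 + 0.0528 × 1.317² = 0.1244.
L/D = CL/CD = 1.317 / 0.1244 = 10.6

L/D = 10.6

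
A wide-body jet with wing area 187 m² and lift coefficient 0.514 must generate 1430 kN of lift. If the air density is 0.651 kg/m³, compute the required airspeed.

v = 214 m/s

L = ½ρv²S·CL ⇒ v = √(2L/(ρ·S·CL))
v = √(2 × 1.43×10^6 / (0.651 × 187 × 0.514)) = √45710 = 214 m/s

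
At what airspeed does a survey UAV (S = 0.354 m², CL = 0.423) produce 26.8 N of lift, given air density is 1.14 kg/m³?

L = ½ρv²S·CL ⇒ v = √(2L/(ρ·S·CL))
v = √(2 × 26.8 / (1.14 × 0.354 × 0.423)) = √314 = 17.7 m/s

v = 17.7 m/s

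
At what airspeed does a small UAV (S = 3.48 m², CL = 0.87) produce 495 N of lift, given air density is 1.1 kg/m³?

L = ½ρv²S·CL ⇒ v = √(2L/(ρ·S·CL))
v = √(2 × 495 / (1.1 × 3.48 × 0.87)) = √297.3 = 17.2 m/s

v = 17.2 m/s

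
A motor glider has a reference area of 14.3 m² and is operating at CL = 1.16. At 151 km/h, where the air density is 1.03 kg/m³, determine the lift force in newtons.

Convert speed: v = 151 km/h ÷ 3.6 = 41.94 m/s.
Dynamic pressure q = ½ρv² = ½ × 1.03 × 41.94² = 906.1 Pa.
L = q·S·CL = 906.1 × 14.3 × 1.16 = 15000 N ≈ 15 kN

L = 15000 N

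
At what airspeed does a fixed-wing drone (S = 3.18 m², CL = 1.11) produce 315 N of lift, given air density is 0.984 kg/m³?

L = ½ρv²S·CL ⇒ v = √(2L/(ρ·S·CL))
v = √(2 × 315 / (0.984 × 3.18 × 1.11)) = √181.4 = 13.5 m/s

v = 13.5 m/s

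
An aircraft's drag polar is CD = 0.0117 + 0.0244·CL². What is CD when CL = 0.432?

CD = 0.0163

CD = 0.0117 + 0.0244 × 0.432² = 0.0117 + 0.004554 = 0.0163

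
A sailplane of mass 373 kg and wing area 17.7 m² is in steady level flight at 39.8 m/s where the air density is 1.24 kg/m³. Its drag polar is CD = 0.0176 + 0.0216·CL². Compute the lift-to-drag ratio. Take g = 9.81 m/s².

L/D = 11.3

Level flight ⇒ L = W = m·g = 373 × 9.81 = 3659.1 N.
Dynamic pressure q = 0.5 × 1.24 × 39.8² = 982.1 Pa.
CL = W/(q·S) = 3659.1 / (982.1 × 17.7) = 0.2105.
CD = 0.0176 + 0.0216 × 0.2105² = 0.01856.
L/D = CL/CD = 0.2105 / 0.01856 = 11.3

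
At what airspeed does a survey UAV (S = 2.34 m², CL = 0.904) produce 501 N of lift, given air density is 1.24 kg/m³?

v = 19.5 m/s

L = ½ρv²S·CL ⇒ v = √(2L/(ρ·S·CL))
v = √(2 × 501 / (1.24 × 2.34 × 0.904)) = √382 = 19.5 m/s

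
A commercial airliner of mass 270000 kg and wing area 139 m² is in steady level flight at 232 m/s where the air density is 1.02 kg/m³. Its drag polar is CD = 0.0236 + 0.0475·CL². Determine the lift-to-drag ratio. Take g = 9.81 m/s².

In steady level flight, lift balances weight: W = mg = 270000 × 9.81 = 2.6487×10^6 N.
Dynamic pressure q = 0.5 × 1.02 × 232² = 27450 Pa.
CL = W/(q·S) = 2.6487×10^6 / (27450 × 139) = 0.6942.
CD = 0.0236 + 0.0475 × 0.6942² = 0.04649.
L/D = CL/CD = 0.6942 / 0.04649 = 14.9

L/D = 14.9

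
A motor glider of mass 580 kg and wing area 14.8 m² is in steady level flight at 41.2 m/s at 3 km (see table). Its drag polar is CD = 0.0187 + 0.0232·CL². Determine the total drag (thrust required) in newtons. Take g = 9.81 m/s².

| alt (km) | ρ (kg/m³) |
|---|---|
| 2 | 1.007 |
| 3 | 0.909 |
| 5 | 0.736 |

D = 279 N

At 3 km, from the table: ρ = 0.909 kg/m³.
In steady level flight, lift balances weight: W = mg = 580 × 9.81 = 5689.8 N.
Dynamic pressure q = 0.5 × 0.909 × 41.2² = 771.5 Pa.
CL = 2W/(ρv²S) = 2×5689.8/(0.909×41.2²×14.8) = 0.4983.
CD = 0.0187 + 0.0232 × 0.4983² = 0.02446.
D = q·S·CD = 771.5 × 14.8 × 0.02446 = 279.3 N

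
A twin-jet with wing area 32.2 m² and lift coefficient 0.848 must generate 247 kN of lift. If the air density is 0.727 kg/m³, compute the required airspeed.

v = 158 m/s

L = ½ρv²S·CL ⇒ v = √(2L/(ρ·S·CL))
v = √(2 × 2.47×10^5 / (0.727 × 32.2 × 0.848)) = √24890 = 158 m/s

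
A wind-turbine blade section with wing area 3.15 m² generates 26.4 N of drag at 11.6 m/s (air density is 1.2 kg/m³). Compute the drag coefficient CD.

From D = ½ρv²S·CD, rearranging gives CD = 2D/(ρv²S).
CD = 2 × 26.4 / (1.2 × 11.6² × 3.15) = 0.104

CD = 0.104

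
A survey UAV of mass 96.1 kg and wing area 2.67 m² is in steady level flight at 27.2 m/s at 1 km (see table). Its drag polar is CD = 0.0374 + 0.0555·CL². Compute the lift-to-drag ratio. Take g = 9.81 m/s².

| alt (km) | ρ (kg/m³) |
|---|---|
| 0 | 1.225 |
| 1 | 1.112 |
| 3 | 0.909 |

At 1 km, from the table: ρ = 1.112 kg/m³.
In steady level flight, lift balances weight: W = mg = 96.1 × 9.81 = 942.74 N.
q = ½ρv² = ½ × 1.112 × 27.2² = 411.4 Pa.
CL = 2W/(ρv²S) = 2×942.74/(1.112×27.2²×2.67) = 0.8584.
CD = 0.0374 + 0.0555 × 0.8584² = 0.07829.
L/D = CL/CD = 0.8584 / 0.07829 = 11

L/D = 11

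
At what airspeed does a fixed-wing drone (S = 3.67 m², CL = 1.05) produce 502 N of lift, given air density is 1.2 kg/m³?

L = ½ρv²S·CL ⇒ v = √(2L/(ρ·S·CL))
v = √(2 × 502 / (1.2 × 3.67 × 1.05)) = √217.1 = 14.7 m/s

v = 14.7 m/s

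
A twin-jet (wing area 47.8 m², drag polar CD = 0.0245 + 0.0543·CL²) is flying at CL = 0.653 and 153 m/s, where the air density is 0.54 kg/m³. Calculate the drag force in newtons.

CD = 0.0245 + 0.0543 × 0.653² = 0.04765
D = ½ρv²S·CD = ½ × 0.54 × 153² × 47.8 × 0.04765 = 14400 N

D = 14400 N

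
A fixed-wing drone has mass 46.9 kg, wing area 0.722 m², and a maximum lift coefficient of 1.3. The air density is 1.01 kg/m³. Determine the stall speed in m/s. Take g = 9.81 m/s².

At stall, lift equals weight: L = W = m·g = 46.9 × 9.81 = 460.1 N.
From L = ½ρV²S·CL,max = W: V_stall = √(2W/(ρSCL,max)) = √(2·460.1/(1.01·0.722·1.3))
V_stall = √970.7 = 31.2 m/s

V_stall = 31.2 m/s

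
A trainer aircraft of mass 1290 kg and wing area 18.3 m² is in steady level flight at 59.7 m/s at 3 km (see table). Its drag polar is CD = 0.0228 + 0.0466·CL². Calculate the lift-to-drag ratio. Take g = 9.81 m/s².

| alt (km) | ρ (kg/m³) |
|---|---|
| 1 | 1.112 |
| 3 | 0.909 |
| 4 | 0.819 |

At 3 km, from the table: ρ = 0.909 kg/m³.
Weight W = mg = 1290 × 9.81 = 12655 N; in level flight L = W.
q = ½ρv² = ½ × 0.909 × 59.7² = 1620 Pa.
CL = W/(q·S) = 12655 / (1620 × 18.3) = 0.4269.
CD = 0.0228 + 0.0466 × 0.4269² = 0.03129.
L/D = CL/CD = 0.4269 / 0.03129 = 13.6

L/D = 13.6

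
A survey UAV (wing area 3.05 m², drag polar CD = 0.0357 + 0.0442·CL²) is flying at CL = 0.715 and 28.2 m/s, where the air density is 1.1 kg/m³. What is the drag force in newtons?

D = 77.8 N

CD = 0.0357 + 0.0442 × 0.715² = 0.0583
D = ½ρv²S·CD = ½ × 1.1 × 28.2² × 3.05 × 0.0583 = 77.8 N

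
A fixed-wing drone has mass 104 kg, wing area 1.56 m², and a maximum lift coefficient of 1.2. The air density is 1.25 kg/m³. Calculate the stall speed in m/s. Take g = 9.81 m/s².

V_stall = 29.5 m/s

Stall occurs when L = W at CL,max. W = mg = 104 × 9.81 = 1020 N.
V_stall = √(2W/(ρ·S·CL,max)) = √(2 × 1020 / (1.25 × 1.56 × 1.2))
V_stall = √872 = 29.5 m/s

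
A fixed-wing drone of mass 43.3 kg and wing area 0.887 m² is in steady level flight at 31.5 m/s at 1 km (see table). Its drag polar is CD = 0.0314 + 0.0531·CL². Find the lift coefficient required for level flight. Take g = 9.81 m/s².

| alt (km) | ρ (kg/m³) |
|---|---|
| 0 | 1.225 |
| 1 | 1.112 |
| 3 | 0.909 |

At 1 km, from the table: ρ = 1.112 kg/m³.
In steady level flight, lift balances weight: W = mg = 43.3 × 9.81 = 424.77 N.
Dynamic pressure q = 0.5 × 1.112 × 31.5² = 551.7 Pa.
Required CL = L/(qS) = 424.77/(551.7·0.887) = 0.868.

CL = 0.868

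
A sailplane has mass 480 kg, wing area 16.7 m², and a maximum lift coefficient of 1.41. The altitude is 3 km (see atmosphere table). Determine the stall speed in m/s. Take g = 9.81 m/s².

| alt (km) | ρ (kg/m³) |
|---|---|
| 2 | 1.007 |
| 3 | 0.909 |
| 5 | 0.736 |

V_stall = 21 m/s

At 3 km, from the table: ρ = 0.909 kg/m³.
Stall occurs when L = W at CL,max. W = mg = 480 × 9.81 = 4709 N.
From L = ½ρV²S·CL,max = W: V_stall = √(2W/(ρSCL,max)) = √(2·4709/(0.909·16.7·1.41))
V_stall = √440 = 21 m/s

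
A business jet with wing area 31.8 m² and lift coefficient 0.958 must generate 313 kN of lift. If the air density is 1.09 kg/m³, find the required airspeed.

L = ½ρv²S·CL ⇒ v = √(2L/(ρ·S·CL))
v = √(2 × 3.13×10^5 / (1.09 × 31.8 × 0.958)) = √18850 = 137 m/s

v = 137 m/s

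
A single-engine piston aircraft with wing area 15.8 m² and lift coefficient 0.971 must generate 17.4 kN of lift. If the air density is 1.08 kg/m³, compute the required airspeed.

v = 45.8 m/s

L = ½ρv²S·CL ⇒ v = √(2L/(ρ·S·CL))
v = √(2 × 17400 / (1.08 × 15.8 × 0.971)) = √2100 = 45.8 m/s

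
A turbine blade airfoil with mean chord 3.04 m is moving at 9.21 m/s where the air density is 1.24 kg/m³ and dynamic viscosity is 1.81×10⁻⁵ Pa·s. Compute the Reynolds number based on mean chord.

Re = 1.92×10^6

Re = ρ·v·c/μ = 1.24 × 9.21 × 3.04 / (1.81×10⁻⁵) = 1.92×10^6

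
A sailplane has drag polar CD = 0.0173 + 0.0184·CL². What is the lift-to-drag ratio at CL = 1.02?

L/D = 28

CD = 0.0173 + 0.0184 × 1.02² = 0.03644
L/D = CL/CD = 1.02 / 0.03644 = 28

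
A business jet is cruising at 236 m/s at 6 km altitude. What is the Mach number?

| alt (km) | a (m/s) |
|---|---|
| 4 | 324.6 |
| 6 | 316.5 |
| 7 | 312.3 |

At 6 km, from the table: a = 316.5 m/s.
M = v/a = 236 / 316.5 = 0.746

M = 0.746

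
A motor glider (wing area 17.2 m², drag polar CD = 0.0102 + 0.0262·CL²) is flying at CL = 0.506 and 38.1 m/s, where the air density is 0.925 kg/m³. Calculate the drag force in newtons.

D = 195 N

CD = 0.0102 + 0.0262 × 0.506² = 0.01691
D = ½ρv²S·CD = ½ × 0.925 × 38.1² × 17.2 × 0.01691 = 195 N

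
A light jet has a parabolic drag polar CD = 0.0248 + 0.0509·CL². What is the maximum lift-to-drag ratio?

(L/D)max = 14.1

For CD = CD0 + K·CL², (L/D)max occurs at CL* = √(CD0/K) and equals 1/(2√(K·CD0)).
(L/D)max = 1/(2√(0.0509 × 0.0248)) = 1/(2 × 0.03553) = 14.1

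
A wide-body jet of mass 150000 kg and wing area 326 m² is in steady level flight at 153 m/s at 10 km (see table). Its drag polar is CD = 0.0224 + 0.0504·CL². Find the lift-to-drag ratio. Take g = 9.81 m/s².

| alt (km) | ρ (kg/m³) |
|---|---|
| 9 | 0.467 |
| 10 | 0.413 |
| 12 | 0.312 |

L/D = 14.1

At 10 km, from the table: ρ = 0.413 kg/m³.
Weight W = mg = 150000 × 9.81 = 1.4715×10^6 N; in level flight L = W.
Dynamic pressure q = 0.5 × 0.413 × 153² = 4834 Pa.
CL = W/(q·S) = 1.4715×10^6 / (4834 × 326) = 0.9338.
CD = 0.0224 + 0.0504 × 0.9338² = 0.06635.
L/D = CL/CD = 0.9338 / 0.06635 = 14.1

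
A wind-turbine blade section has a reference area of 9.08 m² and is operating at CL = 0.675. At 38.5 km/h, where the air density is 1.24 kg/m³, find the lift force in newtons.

Convert speed: v = 38.5 km/h ÷ 3.6 = 10.69 m/s.
L = ½ρv²S·CL = ½ × 1.24 × 10.69² × 9.08 × 0.675 = 435 N

L = 435 N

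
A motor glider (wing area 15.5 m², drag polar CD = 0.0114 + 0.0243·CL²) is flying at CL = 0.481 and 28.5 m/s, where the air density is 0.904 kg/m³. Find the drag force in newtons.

CD = 0.0114 + 0.0243 × 0.481² = 0.01702
D = ½ρv²S·CD = ½ × 0.904 × 28.5² × 15.5 × 0.01702 = 96.9 N

D = 96.9 N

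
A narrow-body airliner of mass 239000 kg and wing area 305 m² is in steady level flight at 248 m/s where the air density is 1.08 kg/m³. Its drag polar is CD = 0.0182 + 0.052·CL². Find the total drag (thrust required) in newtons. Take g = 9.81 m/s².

D = 2.13×10^5 N

Weight W = mg = 239000 × 9.81 = 2.3446×10^6 N; in level flight L = W.
q = ½ρv² = ½ × 1.08 × 248² = 33210 Pa.
CL = 2W/(ρv²S) = 2×2.3446×10^6/(1.08×248²×305) = 0.2315.
CD = 0.0182 + 0.052 × 0.2315² = 0.02099.
D = q·S·CD = 33210 × 305 × 0.02099 = 2.126×10^5 N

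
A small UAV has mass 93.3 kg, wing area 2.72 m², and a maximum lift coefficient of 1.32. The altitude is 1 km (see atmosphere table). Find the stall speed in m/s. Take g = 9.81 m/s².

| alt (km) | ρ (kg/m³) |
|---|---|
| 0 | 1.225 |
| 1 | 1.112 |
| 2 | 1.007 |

V_stall = 21.4 m/s

At 1 km, from the table: ρ = 1.112 kg/m³.
Stall occurs when L = W at CL,max. W = mg = 93.3 × 9.81 = 915.3 N.
V_stall = √(2W/(ρ·S·CL,max)) = √(2 × 915.3 / (1.112 × 2.72 × 1.32))
V_stall = √458.5 = 21.4 m/s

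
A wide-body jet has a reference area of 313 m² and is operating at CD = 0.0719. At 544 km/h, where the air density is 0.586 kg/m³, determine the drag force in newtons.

Convert speed: v = 544 km/h ÷ 3.6 = 151.1 m/s.
Dynamic pressure q = ½ρv² = ½ × 0.586 × 151.1² = 6691 Pa.
D = q·S·CD = 6691 × 313 × 0.0719 = 1.51×10^5 N ≈ 151 kN

D = 1.51×10^5 N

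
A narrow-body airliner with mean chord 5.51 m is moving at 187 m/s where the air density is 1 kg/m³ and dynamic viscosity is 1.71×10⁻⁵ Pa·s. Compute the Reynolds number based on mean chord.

Re = 6.03×10^7

Re = ρ·v·c/μ = 1 × 187 × 5.51 / (1.71×10⁻⁵) = 6.03×10^7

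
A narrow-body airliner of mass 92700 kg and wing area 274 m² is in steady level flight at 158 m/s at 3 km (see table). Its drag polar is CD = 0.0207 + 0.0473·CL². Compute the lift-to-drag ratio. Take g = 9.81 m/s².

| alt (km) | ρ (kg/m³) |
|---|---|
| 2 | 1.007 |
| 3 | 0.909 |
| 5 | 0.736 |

At 3 km, from the table: ρ = 0.909 kg/m³.
In steady level flight, lift balances weight: W = mg = 92700 × 9.81 = 9.0939×10^5 N.
Dynamic pressure q = 0.5 × 0.909 × 158² = 11350 Pa.
CL = 2W/(ρv²S) = 2×9.0939×10^5/(0.909×158²×274) = 0.2925.
CD = 0.0207 + 0.0473 × 0.2925² = 0.02475.
L/D = CL/CD = 0.2925 / 0.02475 = 11.8

L/D = 11.8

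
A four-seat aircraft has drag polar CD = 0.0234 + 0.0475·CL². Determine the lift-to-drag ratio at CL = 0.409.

L/D = 13

CD = 0.0234 + 0.0475 × 0.409² = 0.03135
L/D = CL/CD = 0.409 / 0.03135 = 13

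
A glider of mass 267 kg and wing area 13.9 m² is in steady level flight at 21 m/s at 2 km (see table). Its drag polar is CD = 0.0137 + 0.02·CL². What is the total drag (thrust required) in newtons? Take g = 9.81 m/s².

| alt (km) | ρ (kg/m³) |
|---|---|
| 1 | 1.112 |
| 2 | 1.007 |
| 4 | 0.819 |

At 2 km, from the table: ρ = 1.007 kg/m³.
In steady level flight, lift balances weight: W = mg = 267 × 9.81 = 2619.3 N.
q = ½ρv² = ½ × 1.007 × 21² = 222 Pa.
CL = W/(q·S) = 2619.3 / (222 × 13.9) = 0.8486.
CD = 0.0137 + 0.02 × 0.8486² = 0.0281.
D = q·S·CD = 222 × 13.9 × 0.0281 = 86.74 N

D = 86.7 N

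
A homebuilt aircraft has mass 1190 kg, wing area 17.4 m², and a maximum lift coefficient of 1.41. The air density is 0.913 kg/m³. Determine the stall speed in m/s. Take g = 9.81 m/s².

V_stall = 32.3 m/s

At stall, lift equals weight: L = W = m·g = 1190 × 9.81 = 11670 N.
V_stall = √(2W/(ρ·S·CL,max)) = √(2 × 11670 / (0.913 × 17.4 × 1.41))
V_stall = √1042 = 32.3 m/s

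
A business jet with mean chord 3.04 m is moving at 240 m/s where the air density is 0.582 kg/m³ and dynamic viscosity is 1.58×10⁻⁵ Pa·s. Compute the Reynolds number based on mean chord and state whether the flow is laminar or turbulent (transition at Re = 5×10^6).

Re = ρ·v·c/μ = 0.582 × 240 × 3.04 / (1.58×10⁻⁵) = 2.69×10^7
Since 2.69×10^7 > 5×10^6, the flow is turbulent.

Re = 2.69×10^7 (turbulent)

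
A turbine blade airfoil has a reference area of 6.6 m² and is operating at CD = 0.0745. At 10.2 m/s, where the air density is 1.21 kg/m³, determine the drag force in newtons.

Dynamic pressure q = ½ρv² = ½ × 1.21 × 10.2² = 62.94 Pa.
D = q·S·CD = 62.94 × 6.6 × 0.0745 = 30.9 N

D = 30.9 N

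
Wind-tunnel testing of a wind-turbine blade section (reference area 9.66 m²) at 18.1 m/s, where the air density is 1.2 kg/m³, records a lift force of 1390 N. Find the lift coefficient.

CL = 0.732

From L = ½ρv²S·CL, rearranging gives CL = 2L/(ρv²S).
CL = 2 × 1390 / (1.2 × 18.1² × 9.66) = 0.732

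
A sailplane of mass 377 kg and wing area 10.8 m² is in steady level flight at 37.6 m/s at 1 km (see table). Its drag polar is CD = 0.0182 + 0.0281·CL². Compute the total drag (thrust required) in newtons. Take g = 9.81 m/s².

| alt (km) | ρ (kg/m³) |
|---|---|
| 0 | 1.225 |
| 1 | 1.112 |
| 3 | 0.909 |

D = 200 N

At 1 km, from the table: ρ = 1.112 kg/m³.
Weight W = mg = 377 × 9.81 = 3698.4 N; in level flight L = W.
q = ½ρv² = ½ × 1.112 × 37.6² = 786.1 Pa.
CL = W/(q·S) = 3698.4 / (786.1 × 10.8) = 0.4356.
CD = 0.0182 + 0.0281 × 0.4356² = 0.02353.
D = q·S·CD = 786.1 × 10.8 × 0.02353 = 199.8 N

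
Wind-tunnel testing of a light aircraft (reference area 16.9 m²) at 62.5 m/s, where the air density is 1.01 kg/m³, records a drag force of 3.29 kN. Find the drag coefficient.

From D = ½ρv²S·CD, rearranging gives CD = 2D/(ρv²S).
CD = 2 × 3290 / (1.01 × 62.5² × 16.9) = 0.0987

CD = 0.0987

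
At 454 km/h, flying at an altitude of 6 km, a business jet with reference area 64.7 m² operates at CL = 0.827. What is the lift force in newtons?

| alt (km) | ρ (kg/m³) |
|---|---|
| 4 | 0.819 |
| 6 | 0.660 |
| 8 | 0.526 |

At 6 km, from the table: ρ = 0.660 kg/m³.
Convert speed: v = 454 km/h ÷ 3.6 = 126.1 m/s.
Dynamic pressure q = ½ρv² = ½ × 0.66 × 126.1² = 5248 Pa.
L = q·S·CL = 5248 × 64.7 × 0.827 = 2.81×10^5 N ≈ 281 kN

L = 2.81×10^5 N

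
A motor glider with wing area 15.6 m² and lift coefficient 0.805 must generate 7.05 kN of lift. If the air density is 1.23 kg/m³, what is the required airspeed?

L = ½ρv²S·CL ⇒ v = √(2L/(ρ·S·CL))
v = √(2 × 7050 / (1.23 × 15.6 × 0.805)) = √912.8 = 30.2 m/s

v = 30.2 m/s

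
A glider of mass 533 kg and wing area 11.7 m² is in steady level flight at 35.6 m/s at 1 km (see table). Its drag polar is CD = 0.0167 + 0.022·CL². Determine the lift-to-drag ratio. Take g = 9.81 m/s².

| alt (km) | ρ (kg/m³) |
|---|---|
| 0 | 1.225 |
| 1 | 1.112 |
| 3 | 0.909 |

At 1 km, from the table: ρ = 1.112 kg/m³.
Weight W = mg = 533 × 9.81 = 5228.7 N; in level flight L = W.
q = ½ρv² = ½ × 1.112 × 35.6² = 704.7 Pa.
CL = W/(q·S) = 5228.7 / (704.7 × 11.7) = 0.6342.
CD = 0.0167 + 0.022 × 0.6342² = 0.02555.
L/D = CL/CD = 0.6342 / 0.02555 = 24.8

L/D = 24.8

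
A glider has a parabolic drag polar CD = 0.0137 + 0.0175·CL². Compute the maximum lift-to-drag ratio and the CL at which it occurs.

For CD = CD0 + K·CL², (L/D)max occurs at CL* = √(CD0/K) and equals 1/(2√(K·CD0)).
(L/D)max = 1/(2√(0.0175 × 0.0137)) = 1/(2 × 0.01548) = 32.3
CL* = √(0.0137/0.0175) = 0.885

(L/D)max = 32.3, at CL = 0.885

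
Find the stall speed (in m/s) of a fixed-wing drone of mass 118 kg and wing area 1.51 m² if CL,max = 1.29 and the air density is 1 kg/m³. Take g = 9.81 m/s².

V_stall = 34.5 m/s

Weight W = mg = 118 × 9.81 = 1158 N.
From L = ½ρV²S·CL,max = W: V_stall = √(2W/(ρSCL,max)) = √(2·1158/(1·1.51·1.29))
V_stall = √1189 = 34.5 m/s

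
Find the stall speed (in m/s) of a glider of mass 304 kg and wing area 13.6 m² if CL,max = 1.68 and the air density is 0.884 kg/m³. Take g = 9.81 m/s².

V_stall = 17.2 m/s

Stall occurs when L = W at CL,max. W = mg = 304 × 9.81 = 2982 N.
From L = ½ρV²S·CL,max = W: V_stall = √(2W/(ρSCL,max)) = √(2·2982/(0.884·13.6·1.68))
V_stall = √295.3 = 17.2 m/s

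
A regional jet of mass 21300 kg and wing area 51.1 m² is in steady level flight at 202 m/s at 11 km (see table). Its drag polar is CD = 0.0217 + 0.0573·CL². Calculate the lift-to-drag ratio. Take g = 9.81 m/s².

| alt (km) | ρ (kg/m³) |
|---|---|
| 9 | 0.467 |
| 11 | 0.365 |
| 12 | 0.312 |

L/D = 14.1

At 11 km, from the table: ρ = 0.365 kg/m³.
Weight W = mg = 21300 × 9.81 = 2.0895×10^5 N; in level flight L = W.
q = ½ρv² = ½ × 0.365 × 202² = 7447 Pa.
CL = W/(q·S) = 2.0895×10^5 / (7447 × 51.1) = 0.5491.
CD = 0.0217 + 0.0573 × 0.5491² = 0.03898.
L/D = CL/CD = 0.5491 / 0.03898 = 14.1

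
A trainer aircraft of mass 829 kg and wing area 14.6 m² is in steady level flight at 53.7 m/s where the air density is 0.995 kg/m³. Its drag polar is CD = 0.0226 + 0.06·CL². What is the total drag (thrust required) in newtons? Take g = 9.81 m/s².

D = 663 N

In steady level flight, lift balances weight: W = mg = 829 × 9.81 = 8132.5 N.
q = ½ρv² = ½ × 0.995 × 53.7² = 1435 Pa.
CL = 2W/(ρv²S) = 2×8132.5/(0.995×53.7²×14.6) = 0.3883.
CD = 0.0226 + 0.06 × 0.3883² = 0.03165.
D = q·S·CD = 1435 × 14.6 × 0.03165 = 662.8 N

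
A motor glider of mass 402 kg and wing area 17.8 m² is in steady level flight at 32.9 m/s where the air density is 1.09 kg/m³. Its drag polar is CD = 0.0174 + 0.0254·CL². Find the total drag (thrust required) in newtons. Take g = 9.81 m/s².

Level flight ⇒ L = W = m·g = 402 × 9.81 = 3943.6 N.
q = ½ρv² = ½ × 1.09 × 32.9² = 589.9 Pa.
CL = 2W/(ρv²S) = 2×3943.6/(1.09×32.9²×17.8) = 0.3756.
CD = 0.0174 + 0.0254 × 0.3756² = 0.02098.
D = q·S·CD = 589.9 × 17.8 × 0.02098 = 220.3 N

D = 220 N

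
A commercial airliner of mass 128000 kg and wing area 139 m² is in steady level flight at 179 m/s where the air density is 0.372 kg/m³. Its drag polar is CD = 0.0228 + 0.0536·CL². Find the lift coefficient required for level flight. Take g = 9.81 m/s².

Weight W = mg = 128000 × 9.81 = 1.2557×10^6 N; in level flight L = W.
q = ½ρv² = ½ × 0.372 × 179² = 5960 Pa.
CL = W/(q·S) = 1.2557×10^6 / (5960 × 139) = 1.516.

CL = 1.52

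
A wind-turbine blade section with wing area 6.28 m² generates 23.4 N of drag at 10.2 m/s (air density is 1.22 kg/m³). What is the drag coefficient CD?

From D = ½ρv²S·CD, rearranging gives CD = 2D/(ρv²S).
CD = 2 × 23.4 / (1.22 × 10.2² × 6.28) = 0.0587

CD = 0.0587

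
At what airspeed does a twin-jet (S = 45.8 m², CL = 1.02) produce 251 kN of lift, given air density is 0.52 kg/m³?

L = ½ρv²S·CL ⇒ v = √(2L/(ρ·S·CL))
v = √(2 × 2.51×10^5 / (0.52 × 45.8 × 1.02)) = √20660 = 144 m/s

v = 144 m/s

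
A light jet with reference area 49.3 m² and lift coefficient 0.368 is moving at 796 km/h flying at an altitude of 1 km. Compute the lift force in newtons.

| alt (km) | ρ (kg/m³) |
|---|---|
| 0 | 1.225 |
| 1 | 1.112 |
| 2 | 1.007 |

At 1 km, from the table: ρ = 1.112 kg/m³.
Convert speed: v = 796 km/h ÷ 3.6 = 221.1 m/s.
Dynamic pressure q = ½ρv² = ½ × 1.112 × 221.1² = 27180 Pa.
L = q·S·CL = 27180 × 49.3 × 0.368 = 4.93×10^5 N ≈ 493 kN

L = 4.93×10^5 N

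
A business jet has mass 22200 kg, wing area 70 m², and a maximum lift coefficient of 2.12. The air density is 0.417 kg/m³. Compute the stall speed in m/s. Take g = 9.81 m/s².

Weight W = mg = 22200 × 9.81 = 2.178×10^5 N.
V_stall = √(2W/(ρ·S·CL,max)) = √(2 × 2.178×10^5 / (0.417 × 70 × 2.12))
V_stall = √7039 = 83.9 m/s

V_stall = 83.9 m/s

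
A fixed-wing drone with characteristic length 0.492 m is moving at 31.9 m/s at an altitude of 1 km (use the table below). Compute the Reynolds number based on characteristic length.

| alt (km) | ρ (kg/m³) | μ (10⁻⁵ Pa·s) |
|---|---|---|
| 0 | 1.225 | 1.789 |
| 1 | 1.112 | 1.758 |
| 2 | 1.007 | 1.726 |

Re = 9.93×10^5

At 1 km, from the table: ρ = 1.112 kg/m³, μ = 1.758×10⁻⁵ Pa·s.
Re = ρ·v·c/μ = 1.112 × 31.9 × 0.492 / (1.758×10⁻⁵) = 9.93×10^5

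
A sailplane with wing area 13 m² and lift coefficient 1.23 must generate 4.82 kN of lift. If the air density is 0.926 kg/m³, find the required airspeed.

v = 25.5 m/s

L = ½ρv²S·CL ⇒ v = √(2L/(ρ·S·CL))
v = √(2 × 4820 / (0.926 × 13 × 1.23)) = √651.1 = 25.5 m/s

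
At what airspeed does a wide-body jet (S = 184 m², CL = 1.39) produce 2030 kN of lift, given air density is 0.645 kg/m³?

v = 157 m/s

L = ½ρv²S·CL ⇒ v = √(2L/(ρ·S·CL))
v = √(2 × 2.03×10^6 / (0.645 × 184 × 1.39)) = √24610 = 157 m/s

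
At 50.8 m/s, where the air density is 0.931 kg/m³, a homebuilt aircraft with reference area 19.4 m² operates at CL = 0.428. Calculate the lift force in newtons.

Dynamic pressure q = ½ρv² = ½ × 0.931 × 50.8² = 1201 Pa.
L = q·S·CL = 1201 × 19.4 × 0.428 = 9970 N ≈ 9.97 kN

L = 9970 N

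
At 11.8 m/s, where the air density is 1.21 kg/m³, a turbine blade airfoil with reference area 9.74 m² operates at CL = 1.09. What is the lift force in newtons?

L = 894 N

L = ½ρv²S·CL = ½ × 1.21 × 11.8² × 9.74 × 1.09 = 894 N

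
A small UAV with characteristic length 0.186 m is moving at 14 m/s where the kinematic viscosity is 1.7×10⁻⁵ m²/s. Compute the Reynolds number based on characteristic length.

Re = v·c/ν = 14 × 0.186 / (1.7×10⁻⁵) = 1.53×10^5

Re = 1.53×10^5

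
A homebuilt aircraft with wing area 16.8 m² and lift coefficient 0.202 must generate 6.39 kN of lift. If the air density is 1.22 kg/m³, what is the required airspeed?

v = 55.6 m/s

L = ½ρv²S·CL ⇒ v = √(2L/(ρ·S·CL))
v = √(2 × 6390 / (1.22 × 16.8 × 0.202)) = √3087 = 55.6 m/s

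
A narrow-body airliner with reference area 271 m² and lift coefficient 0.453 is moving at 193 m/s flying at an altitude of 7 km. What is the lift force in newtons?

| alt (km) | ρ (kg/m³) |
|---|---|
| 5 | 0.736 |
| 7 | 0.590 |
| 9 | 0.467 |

L = 1.35×10^6 N

At 7 km, from the table: ρ = 0.590 kg/m³.
L = ½ρv²S·CL = ½ × 0.59 × 193² × 271 × 0.453 = 1.35×10^6 N ≈ 1350 kN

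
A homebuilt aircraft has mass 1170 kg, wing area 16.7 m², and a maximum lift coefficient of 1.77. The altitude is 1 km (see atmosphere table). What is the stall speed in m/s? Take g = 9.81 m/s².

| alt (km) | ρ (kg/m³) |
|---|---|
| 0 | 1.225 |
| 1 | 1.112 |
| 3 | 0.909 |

At 1 km, from the table: ρ = 1.112 kg/m³.
At stall, lift equals weight: L = W = m·g = 1170 × 9.81 = 11480 N.
V_stall = √(2W/(ρ·S·CL,max)) = √(2 × 11480 / (1.112 × 16.7 × 1.77))
V_stall = √698.4 = 26.4 m/s

V_stall = 26.4 m/s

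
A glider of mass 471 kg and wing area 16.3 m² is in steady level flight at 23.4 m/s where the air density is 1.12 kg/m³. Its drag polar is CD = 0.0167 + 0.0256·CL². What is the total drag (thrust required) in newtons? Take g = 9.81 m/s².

D = 193 N

In steady level flight, lift balances weight: W = mg = 471 × 9.81 = 4620.5 N.
Dynamic pressure q = 0.5 × 1.12 × 23.4² = 306.6 Pa.
CL = 2W/(ρv²S) = 2×4620.5/(1.12×23.4²×16.3) = 0.9244.
CD = 0.0167 + 0.0256 × 0.9244² = 0.03858.
D = q·S·CD = 306.6 × 16.3 × 0.03858 = 192.8 N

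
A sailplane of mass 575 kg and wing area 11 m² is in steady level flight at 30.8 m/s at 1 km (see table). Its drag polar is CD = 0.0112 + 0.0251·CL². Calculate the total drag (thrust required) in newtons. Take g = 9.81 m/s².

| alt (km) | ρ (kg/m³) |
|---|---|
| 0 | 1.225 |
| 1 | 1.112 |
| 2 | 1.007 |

D = 203 N

At 1 km, from the table: ρ = 1.112 kg/m³.
In steady level flight, lift balances weight: W = mg = 575 × 9.81 = 5640.8 N.
Dynamic pressure q = 0.5 × 1.112 × 30.8² = 527.4 Pa.
CL = 2W/(ρv²S) = 2×5640.8/(1.112×30.8²×11) = 0.9722.
CD = 0.0112 + 0.0251 × 0.9722² = 0.03493.
D = q·S·CD = 527.4 × 11 × 0.03493 = 202.6 N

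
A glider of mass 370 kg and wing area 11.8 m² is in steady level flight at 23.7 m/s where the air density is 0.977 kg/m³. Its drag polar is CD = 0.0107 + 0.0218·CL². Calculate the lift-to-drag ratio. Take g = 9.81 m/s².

L/D = 29.4

Weight W = mg = 370 × 9.81 = 3629.7 N; in level flight L = W.
q = ½ρv² = ½ × 0.977 × 23.7² = 274.4 Pa.
CL = W/(q·S) = 3629.7 / (274.4 × 11.8) = 1.121.
CD = 0.0107 + 0.0218 × 1.121² = 0.0381.
L/D = CL/CD = 1.121 / 0.0381 = 29.4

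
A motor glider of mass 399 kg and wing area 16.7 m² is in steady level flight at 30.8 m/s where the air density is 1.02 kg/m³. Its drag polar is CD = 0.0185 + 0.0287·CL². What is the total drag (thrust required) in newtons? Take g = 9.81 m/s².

Level flight ⇒ L = W = m·g = 399 × 9.81 = 3914.2 N.
q = ½ρv² = ½ × 1.02 × 30.8² = 483.8 Pa.
CL = 2W/(ρv²S) = 2×3914.2/(1.02×30.8²×16.7) = 0.4845.
CD = 0.0185 + 0.0287 × 0.4845² = 0.02524.
D = q·S·CD = 483.8 × 16.7 × 0.02524 = 203.9 N

D = 204 N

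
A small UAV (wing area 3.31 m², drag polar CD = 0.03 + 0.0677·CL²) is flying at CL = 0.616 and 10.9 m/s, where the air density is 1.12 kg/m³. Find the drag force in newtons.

CD = 0.03 + 0.0677 × 0.616² = 0.05569
D = ½ρv²S·CD = ½ × 1.12 × 10.9² × 3.31 × 0.05569 = 12.3 N

D = 12.3 N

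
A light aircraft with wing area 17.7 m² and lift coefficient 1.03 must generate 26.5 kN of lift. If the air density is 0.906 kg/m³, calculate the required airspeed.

v = 56.6 m/s

L = ½ρv²S·CL ⇒ v = √(2L/(ρ·S·CL))
v = √(2 × 26500 / (0.906 × 17.7 × 1.03)) = √3209 = 56.6 m/s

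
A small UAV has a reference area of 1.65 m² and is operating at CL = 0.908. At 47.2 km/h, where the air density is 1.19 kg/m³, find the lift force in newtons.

L = 153 N

Convert speed: v = 47.2 km/h ÷ 3.6 = 13.11 m/s.
Dynamic pressure q = ½ρv² = ½ × 1.19 × 13.11² = 102.3 Pa.
L = q·S·CL = 102.3 × 1.65 × 0.908 = 153 N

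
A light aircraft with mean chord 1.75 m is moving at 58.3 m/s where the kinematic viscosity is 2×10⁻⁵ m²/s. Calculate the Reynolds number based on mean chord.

Re = v·c/ν = 58.3 × 1.75 / (2×10⁻⁵) = 5.1×10^6

Re = 5.1×10^6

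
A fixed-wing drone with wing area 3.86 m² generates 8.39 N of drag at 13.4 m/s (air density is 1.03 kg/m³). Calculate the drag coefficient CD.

CD = 0.0235

From D = ½ρv²S·CD, rearranging gives CD = 2D/(ρv²S).
CD = 2 × 8.39 / (1.03 × 13.4² × 3.86) = 0.0235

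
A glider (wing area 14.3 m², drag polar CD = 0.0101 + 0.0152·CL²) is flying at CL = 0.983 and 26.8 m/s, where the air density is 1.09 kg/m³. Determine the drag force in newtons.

D = 139 N

CD = 0.0101 + 0.0152 × 0.983² = 0.02479
D = ½ρv²S·CD = ½ × 1.09 × 26.8² × 14.3 × 0.02479 = 139 N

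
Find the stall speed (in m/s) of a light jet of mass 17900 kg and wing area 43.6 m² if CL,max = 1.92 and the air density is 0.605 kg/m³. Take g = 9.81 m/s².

At stall, lift equals weight: L = W = m·g = 17900 × 9.81 = 1.756×10^5 N.
From L = ½ρV²S·CL,max = W: V_stall = √(2W/(ρSCL,max)) = √(2·1.756×10^5/(0.605·43.6·1.92))
V_stall = √6934 = 83.3 m/s

V_stall = 83.3 m/s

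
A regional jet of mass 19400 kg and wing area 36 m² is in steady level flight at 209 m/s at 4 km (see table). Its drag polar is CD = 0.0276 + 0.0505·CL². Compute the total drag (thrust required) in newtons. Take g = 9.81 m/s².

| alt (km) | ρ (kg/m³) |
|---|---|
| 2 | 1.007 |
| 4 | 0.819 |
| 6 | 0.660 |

D = 20600 N

At 4 km, from the table: ρ = 0.819 kg/m³.
In steady level flight, lift balances weight: W = mg = 19400 × 9.81 = 1.9031×10^5 N.
Dynamic pressure q = 0.5 × 0.819 × 209² = 17890 Pa.
Required CL = L/(qS) = 1.9031×10^5/(17890·36) = 0.2955.
CD = 0.0276 + 0.0505 × 0.2955² = 0.03201.
D = q·S·CD = 17890 × 36 × 0.03201 = 20610 N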